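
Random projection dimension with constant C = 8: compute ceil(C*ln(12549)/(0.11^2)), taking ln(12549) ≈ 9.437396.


ln(12549) ≈ 9.437396.
eps^2 = 0.11^2 = 0.0121.
C*ln(N)/eps^2 ≈ 8*9.437396/0.0121 ≈ 6239.6007.
m = ceil(6239.6007) = 6240.

6240


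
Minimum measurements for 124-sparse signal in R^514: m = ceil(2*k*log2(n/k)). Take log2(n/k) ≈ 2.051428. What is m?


log2(n/k) = log2(514/124) ≈ 2.051428.
2*k*log2(n/k) ≈ 2*124*2.051428 = 508.754144.
m = ceil(508.754144) = 509.

509


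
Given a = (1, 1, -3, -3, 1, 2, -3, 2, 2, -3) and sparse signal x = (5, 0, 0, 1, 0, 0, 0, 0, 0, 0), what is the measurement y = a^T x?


Non-zero terms: ['1*5', '-3*1']
Products: [5, -3]
y = sum = 2.

2


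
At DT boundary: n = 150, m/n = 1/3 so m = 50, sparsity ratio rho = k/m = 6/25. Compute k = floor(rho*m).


m = 1/3*150 = 50.
rho = 6/25.
rho*m = 6/25*50 = 12.
k = floor(12) = 12.

12


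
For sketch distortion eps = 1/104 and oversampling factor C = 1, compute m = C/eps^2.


1/eps = 104.
(1/eps)^2 = 10816.
m = 1*10816 = 10816.

10816


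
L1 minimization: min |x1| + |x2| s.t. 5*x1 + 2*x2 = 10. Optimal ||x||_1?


Axis intercepts:
  x1 = 2, x2 = 0: L1 = 2
  x1 = 0, x2 = 5: L1 = 5
x* = (2, 0)
||x*||_1 = 2.

2


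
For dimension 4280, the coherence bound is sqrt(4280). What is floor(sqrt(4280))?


65^2 = 4225 <= 4280 < 4356 = 66^2, so 65 <= sqrt(4280) < 66.
floor(sqrt(4280)) = 65.

65


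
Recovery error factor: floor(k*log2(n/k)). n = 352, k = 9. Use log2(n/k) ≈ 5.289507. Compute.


log2(n/k) = log2(352/9) ≈ 5.289507.
k*log2(n/k) ≈ 9*5.289507 = 47.605563.
floor(47.605563) = 47.

47


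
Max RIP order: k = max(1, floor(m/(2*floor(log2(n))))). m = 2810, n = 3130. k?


floor(log2(3130)) = 11.
2*11 = 22.
m/(2*floor(log2(n))) = 2810/22 ≈ 127.7273.
floor = 127.
k = max(1, 127) = 127.

127


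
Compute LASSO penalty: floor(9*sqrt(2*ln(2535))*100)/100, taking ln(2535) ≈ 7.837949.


ln(2535) ≈ 7.837949.
2*ln(n) ≈ 15.675898.
sqrt(2*ln(n)) ≈ sqrt(15.675898) ≈ 3.95928.
lambda ≈ 9*3.95928 = 35.63352.
floor(lambda*100)/100 = 35.63.

35.63


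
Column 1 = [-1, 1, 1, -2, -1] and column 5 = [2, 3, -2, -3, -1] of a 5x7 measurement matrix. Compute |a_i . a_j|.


Inner product: -1*2 + 1*3 + 1*-2 + -2*-3 + -1*-1
Products: [-2, 3, -2, 6, 1]
Sum = 6.
|dot| = 6.

6


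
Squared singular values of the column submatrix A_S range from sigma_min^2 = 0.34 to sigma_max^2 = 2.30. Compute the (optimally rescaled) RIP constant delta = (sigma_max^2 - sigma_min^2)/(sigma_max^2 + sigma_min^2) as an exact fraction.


lambda_max - lambda_min = 2.30 - 0.34 = 1.96.
lambda_max + lambda_min = 2.30 + 0.34 = 2.64.
delta = 1.96/2.64 = 196/264 = 49/66.

49/66


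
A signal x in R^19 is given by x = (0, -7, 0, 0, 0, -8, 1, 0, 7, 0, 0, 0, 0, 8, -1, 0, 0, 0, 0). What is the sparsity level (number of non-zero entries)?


Non-zero positions: [1, 5, 6, 8, 13, 14].
Sparsity = 6.

6


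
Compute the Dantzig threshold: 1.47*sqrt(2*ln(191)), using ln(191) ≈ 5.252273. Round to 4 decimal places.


ln(191) ≈ 5.252273.
2*ln(n) ≈ 10.504546.
sqrt(2*ln(n)) ≈ sqrt(10.504546) ≈ 3.241072.
threshold ≈ 1.47*3.241072 = 4.76437584 ≈ 4.7644.

4.7644


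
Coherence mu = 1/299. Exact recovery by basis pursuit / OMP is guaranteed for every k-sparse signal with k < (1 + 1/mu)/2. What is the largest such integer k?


1/mu = 299.
1 + 1/mu = 300.
(1 + 1/mu)/2 = 150 is an integer and the inequality is strict, so k_max = 150 - 1 = 149.

149


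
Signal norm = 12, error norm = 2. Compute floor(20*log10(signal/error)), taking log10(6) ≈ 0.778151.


||x||/||e|| = 12/2 = 6.
log10(6) ≈ 0.778151.
20*log10(||x||/||e||) ≈ 20*0.778151 = 15.56302.
floor(15.56302) = 15.

15


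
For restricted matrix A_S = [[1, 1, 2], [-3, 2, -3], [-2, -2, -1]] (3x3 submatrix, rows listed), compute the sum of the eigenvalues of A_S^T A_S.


Sum of eigenvalues of A_S^T A_S = trace(A_S^T A_S) = sum of squared column norms of A_S.
A_S^T A_S diagonal: [14, 9, 14].
trace = 14 + 9 + 14 = 37.

37


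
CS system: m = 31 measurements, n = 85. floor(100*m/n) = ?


100*m/n = 100*31/85 ≈ 36.4706.
floor = 36.

36


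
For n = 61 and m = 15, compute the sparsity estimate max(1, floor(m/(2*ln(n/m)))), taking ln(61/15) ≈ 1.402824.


n/m = 61/15.
ln(n/m) ≈ 1.402824.
2*ln(n/m) ≈ 2.805648.
m/(2*ln(n/m)) ≈ 15/2.805648 ≈ 5.3464.
floor = 5.
k_max = max(1, 5) = 5.

5


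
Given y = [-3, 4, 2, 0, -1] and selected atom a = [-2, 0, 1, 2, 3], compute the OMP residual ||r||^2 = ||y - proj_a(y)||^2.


a^T a = 18.
a^T y = 5.
coeff = 5/18 = 5/18.
||r||^2 = 515/18.

515/18


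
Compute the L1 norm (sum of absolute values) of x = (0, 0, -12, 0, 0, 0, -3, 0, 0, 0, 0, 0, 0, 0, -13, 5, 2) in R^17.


Non-zero entries: [(2, -12), (6, -3), (14, -13), (15, 5), (16, 2)]
Absolute values: [12, 3, 13, 5, 2]
||x||_1 = sum = 35.

35


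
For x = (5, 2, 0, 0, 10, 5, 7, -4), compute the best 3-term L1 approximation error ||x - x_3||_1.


Sorted |x_i| descending: [10, 7, 5, 5, 4, 2, 0, 0]
Keep top 3: [10, 7, 5]
Tail entries: [5, 4, 2, 0, 0]
L1 error = sum of tail = 11.

11


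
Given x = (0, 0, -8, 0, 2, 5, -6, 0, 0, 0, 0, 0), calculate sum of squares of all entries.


Non-zero entries: [(2, -8), (4, 2), (5, 5), (6, -6)]
Squares: [64, 4, 25, 36]
||x||_2^2 = sum = 129.

129


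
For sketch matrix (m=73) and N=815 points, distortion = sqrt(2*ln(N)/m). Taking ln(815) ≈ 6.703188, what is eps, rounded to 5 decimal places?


ln(815) ≈ 6.703188.
2*ln(N)/m ≈ 2*6.703188/73 ≈ 0.18364899.
eps = sqrt(0.18364899) ≈ 0.4285429 ≈ 0.42854.

0.42854


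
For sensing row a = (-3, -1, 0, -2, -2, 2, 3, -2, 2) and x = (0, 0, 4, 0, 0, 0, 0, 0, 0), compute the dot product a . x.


Non-zero terms: ['0*4']
Products: [0]
y = sum = 0.

0


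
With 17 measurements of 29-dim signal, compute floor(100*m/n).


100*m/n = 100*17/29 ≈ 58.6207.
floor = 58.

58


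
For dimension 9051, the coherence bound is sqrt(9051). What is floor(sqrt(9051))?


95^2 = 9025 <= 9051 < 9216 = 96^2, so 95 <= sqrt(9051) < 96.
floor(sqrt(9051)) = 95.

95


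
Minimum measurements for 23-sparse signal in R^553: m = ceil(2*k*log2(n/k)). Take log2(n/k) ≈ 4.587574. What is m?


log2(n/k) = log2(553/23) ≈ 4.587574.
2*k*log2(n/k) ≈ 2*23*4.587574 = 211.028404.
m = ceil(211.028404) = 212.

212


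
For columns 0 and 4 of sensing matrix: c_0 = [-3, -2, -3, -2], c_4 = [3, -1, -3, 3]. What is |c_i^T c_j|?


Inner product: -3*3 + -2*-1 + -3*-3 + -2*3
Products: [-9, 2, 9, -6]
Sum = -4.
|dot| = 4.

4


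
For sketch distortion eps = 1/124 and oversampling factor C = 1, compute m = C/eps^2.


1/eps = 124.
(1/eps)^2 = 15376.
m = 1*15376 = 15376.

15376


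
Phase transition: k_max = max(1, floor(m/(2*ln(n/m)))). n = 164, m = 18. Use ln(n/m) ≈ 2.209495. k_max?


n/m = 164/18 = 82/9.
ln(n/m) ≈ 2.209495.
2*ln(n/m) ≈ 4.41899.
m/(2*ln(n/m)) ≈ 18/4.41899 ≈ 4.0733.
floor = 4.
k_max = max(1, 4) = 4.

4


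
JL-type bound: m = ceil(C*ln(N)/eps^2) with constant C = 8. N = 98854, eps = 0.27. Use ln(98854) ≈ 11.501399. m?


ln(98854) ≈ 11.501399.
eps^2 = 0.27^2 = 0.0729.
C*ln(N)/eps^2 ≈ 8*11.501399/0.0729 ≈ 1262.1563.
m = ceil(1262.1563) = 1263.

1263


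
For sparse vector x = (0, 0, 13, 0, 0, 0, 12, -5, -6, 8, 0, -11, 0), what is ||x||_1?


Non-zero entries: [(2, 13), (6, 12), (7, -5), (8, -6), (9, 8), (11, -11)]
Absolute values: [13, 12, 5, 6, 8, 11]
||x||_1 = sum = 55.

55


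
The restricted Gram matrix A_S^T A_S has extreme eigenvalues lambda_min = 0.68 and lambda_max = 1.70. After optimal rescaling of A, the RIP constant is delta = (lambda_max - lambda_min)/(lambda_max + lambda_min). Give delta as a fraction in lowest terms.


lambda_max - lambda_min = 1.70 - 0.68 = 1.02.
lambda_max + lambda_min = 1.70 + 0.68 = 2.38.
delta = 1.02/2.38 = 102/238 = 3/7.

3/7


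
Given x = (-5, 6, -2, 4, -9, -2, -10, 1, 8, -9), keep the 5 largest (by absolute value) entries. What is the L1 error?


Sorted |x_i| descending: [10, 9, 9, 8, 6, 5, 4, 2, 2, 1]
Keep top 5: [10, 9, 9, 8, 6]
Tail entries: [5, 4, 2, 2, 1]
L1 error = sum of tail = 14.

14


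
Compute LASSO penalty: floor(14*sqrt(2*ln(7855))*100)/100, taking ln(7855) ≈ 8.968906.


ln(7855) ≈ 8.968906.
2*ln(n) ≈ 17.937812.
sqrt(2*ln(n)) ≈ sqrt(17.937812) ≈ 4.235305.
lambda ≈ 14*4.235305 = 59.29427.
floor(lambda*100)/100 = 59.29.

59.29


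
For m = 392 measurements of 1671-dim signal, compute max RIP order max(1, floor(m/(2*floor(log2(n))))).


floor(log2(1671)) = 10.
2*10 = 20.
m/(2*floor(log2(n))) = 392/20 ≈ 19.6.
floor = 19.
k = max(1, 19) = 19.

19


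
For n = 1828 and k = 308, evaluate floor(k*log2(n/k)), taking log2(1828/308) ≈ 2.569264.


log2(n/k) = log2(1828/308) ≈ 2.569264.
k*log2(n/k) ≈ 308*2.569264 = 791.333312.
floor(791.333312) = 791.

791


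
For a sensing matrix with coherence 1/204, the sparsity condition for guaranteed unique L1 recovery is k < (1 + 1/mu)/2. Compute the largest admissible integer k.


1/mu = 204.
1 + 1/mu = 205.
(1 + 1/mu)/2 = 102.5 is not an integer, so k_max = floor(102.5) = 102.

102


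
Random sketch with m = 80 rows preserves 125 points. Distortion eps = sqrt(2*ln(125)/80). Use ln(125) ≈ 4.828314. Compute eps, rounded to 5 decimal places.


ln(125) ≈ 4.828314.
2*ln(N)/m ≈ 2*4.828314/80 ≈ 0.12070785.
eps = sqrt(0.12070785) ≈ 0.3474304 ≈ 0.34743.

0.34743


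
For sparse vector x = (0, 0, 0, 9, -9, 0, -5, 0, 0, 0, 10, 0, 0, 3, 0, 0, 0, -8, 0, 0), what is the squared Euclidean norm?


Non-zero entries: [(3, 9), (4, -9), (6, -5), (10, 10), (13, 3), (17, -8)]
Squares: [81, 81, 25, 100, 9, 64]
||x||_2^2 = sum = 360.

360


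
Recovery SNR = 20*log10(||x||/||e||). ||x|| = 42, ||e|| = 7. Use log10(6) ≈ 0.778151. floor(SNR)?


||x||/||e|| = 42/7 = 6.
log10(6) ≈ 0.778151.
20*log10(||x||/||e||) ≈ 20*0.778151 = 15.56302.
floor(15.56302) = 15.

15


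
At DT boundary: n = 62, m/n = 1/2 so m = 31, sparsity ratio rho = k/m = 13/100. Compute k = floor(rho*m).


m = 1/2*62 = 31.
rho = 13/100.
rho*m = 13/100*31 = 4.03.
k = floor(4.03) = 4.

4


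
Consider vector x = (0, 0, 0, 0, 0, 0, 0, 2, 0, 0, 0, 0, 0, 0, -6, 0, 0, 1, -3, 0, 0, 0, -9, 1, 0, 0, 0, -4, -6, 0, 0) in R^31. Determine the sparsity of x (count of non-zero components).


Non-zero positions: [7, 14, 17, 18, 22, 23, 27, 28].
Sparsity = 8.

8


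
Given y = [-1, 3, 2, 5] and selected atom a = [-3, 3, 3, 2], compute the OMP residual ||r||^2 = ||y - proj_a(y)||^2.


a^T a = 31.
a^T y = 28.
coeff = 28/31 = 28/31.
||r||^2 = 425/31.

425/31


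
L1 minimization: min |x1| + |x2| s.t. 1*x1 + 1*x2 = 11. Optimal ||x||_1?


Axis intercepts:
  x1 = 11, x2 = 0: L1 = 11
  x1 = 0, x2 = 11: L1 = 11
x* = (11, 0)
||x*||_1 = 11.

11


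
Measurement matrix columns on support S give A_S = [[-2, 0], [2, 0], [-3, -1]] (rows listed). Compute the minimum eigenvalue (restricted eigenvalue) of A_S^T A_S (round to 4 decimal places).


A_S^T A_S = [[17, 3], [3, 1]].
trace = 18.
det = 8.
disc = trace^2 - 4*det = 324 - 4*8 = 292.
sqrt(292) ≈ 17.088007.
lam_min = (18 - sqrt(292))/2 ≈ (18 - 17.088007)/2 = 0.4559965 ≈ 0.4560.

0.4560


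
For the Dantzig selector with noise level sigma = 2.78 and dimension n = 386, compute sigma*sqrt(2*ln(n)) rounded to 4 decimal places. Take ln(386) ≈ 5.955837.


ln(386) ≈ 5.955837.
2*ln(n) ≈ 11.911674.
sqrt(2*ln(n)) ≈ sqrt(11.911674) ≈ 3.451329.
threshold ≈ 2.78*3.451329 = 9.59469462 ≈ 9.5947.

9.5947


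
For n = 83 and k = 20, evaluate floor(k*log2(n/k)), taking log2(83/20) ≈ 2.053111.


log2(n/k) = log2(83/20) ≈ 2.053111.
k*log2(n/k) ≈ 20*2.053111 = 41.06222.
floor(41.06222) = 41.

41


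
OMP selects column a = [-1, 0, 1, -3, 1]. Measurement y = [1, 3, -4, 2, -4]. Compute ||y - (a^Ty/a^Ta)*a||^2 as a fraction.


a^T a = 12.
a^T y = -15.
coeff = -15/12 = -5/4.
||r||^2 = 109/4.

109/4


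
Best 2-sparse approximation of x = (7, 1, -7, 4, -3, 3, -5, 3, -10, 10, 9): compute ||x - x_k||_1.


Sorted |x_i| descending: [10, 10, 9, 7, 7, 5, 4, 3, 3, 3, 1]
Keep top 2: [10, 10]
Tail entries: [9, 7, 7, 5, 4, 3, 3, 3, 1]
L1 error = sum of tail = 42.

42


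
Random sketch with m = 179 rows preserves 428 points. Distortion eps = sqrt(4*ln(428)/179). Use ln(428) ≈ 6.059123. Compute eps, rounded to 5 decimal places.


ln(428) ≈ 6.059123.
4*ln(N)/m ≈ 4*6.059123/179 ≈ 0.1353994.
eps = sqrt(0.1353994) ≈ 0.3679666 ≈ 0.36797.

0.36797


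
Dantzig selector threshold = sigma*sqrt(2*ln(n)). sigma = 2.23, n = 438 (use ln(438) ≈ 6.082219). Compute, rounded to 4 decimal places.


ln(438) ≈ 6.082219.
2*ln(n) ≈ 12.164438.
sqrt(2*ln(n)) ≈ sqrt(12.164438) ≈ 3.487755.
threshold ≈ 2.23*3.487755 = 7.77769365 ≈ 7.7777.

7.7777


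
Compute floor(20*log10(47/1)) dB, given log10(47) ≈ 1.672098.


||x||/||e|| = 47/1 = 47.
log10(47) ≈ 1.672098.
20*log10(||x||/||e||) ≈ 20*1.672098 = 33.44196.
floor(33.44196) = 33.

33


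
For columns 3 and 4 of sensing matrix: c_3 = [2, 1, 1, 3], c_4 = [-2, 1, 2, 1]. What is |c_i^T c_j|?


Inner product: 2*-2 + 1*1 + 1*2 + 3*1
Products: [-4, 1, 2, 3]
Sum = 2.
|dot| = 2.

2


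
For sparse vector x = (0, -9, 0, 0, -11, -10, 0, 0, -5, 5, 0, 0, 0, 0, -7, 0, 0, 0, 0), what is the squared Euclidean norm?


Non-zero entries: [(1, -9), (4, -11), (5, -10), (8, -5), (9, 5), (14, -7)]
Squares: [81, 121, 100, 25, 25, 49]
||x||_2^2 = sum = 401.

401


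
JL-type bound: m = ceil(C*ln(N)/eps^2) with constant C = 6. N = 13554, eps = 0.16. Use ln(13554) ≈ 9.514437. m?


ln(13554) ≈ 9.514437.
eps^2 = 0.16^2 = 0.0256.
C*ln(N)/eps^2 ≈ 6*9.514437/0.0256 ≈ 2229.9462.
m = ceil(2229.9462) = 2230.

2230


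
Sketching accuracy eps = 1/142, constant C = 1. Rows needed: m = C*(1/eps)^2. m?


1/eps = 142.
(1/eps)^2 = 20164.
m = 1*20164 = 20164.

20164


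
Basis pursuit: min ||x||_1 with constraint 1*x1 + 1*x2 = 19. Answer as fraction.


Axis intercepts:
  x1 = 19, x2 = 0: L1 = 19
  x1 = 0, x2 = 19: L1 = 19
x* = (19, 0)
||x*||_1 = 19.

19


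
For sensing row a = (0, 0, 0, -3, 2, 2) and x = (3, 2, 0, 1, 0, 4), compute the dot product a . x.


Non-zero terms: ['0*3', '0*2', '-3*1', '2*4']
Products: [0, 0, -3, 8]
y = sum = 5.

5


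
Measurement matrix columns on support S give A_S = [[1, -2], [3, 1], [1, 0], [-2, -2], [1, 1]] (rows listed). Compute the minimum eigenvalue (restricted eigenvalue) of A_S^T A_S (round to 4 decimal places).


A_S^T A_S = [[16, 6], [6, 10]].
trace = 26.
det = 124.
disc = trace^2 - 4*det = 676 - 4*124 = 180.
sqrt(180) ≈ 13.416408.
lam_min = (26 - sqrt(180))/2 ≈ (26 - 13.416408)/2 = 6.291796 ≈ 6.2918.

6.2918


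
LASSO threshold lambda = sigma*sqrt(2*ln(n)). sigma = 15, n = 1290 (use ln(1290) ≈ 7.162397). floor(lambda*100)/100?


ln(1290) ≈ 7.162397.
2*ln(n) ≈ 14.324794.
sqrt(2*ln(n)) ≈ sqrt(14.324794) ≈ 3.784811.
lambda ≈ 15*3.784811 = 56.772165.
floor(lambda*100)/100 = 56.77.

56.77


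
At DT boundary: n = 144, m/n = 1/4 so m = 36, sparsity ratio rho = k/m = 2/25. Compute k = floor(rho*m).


m = 1/4*144 = 36.
rho = 2/25.
rho*m = 2/25*36 = 2.88.
k = floor(2.88) = 2.

2


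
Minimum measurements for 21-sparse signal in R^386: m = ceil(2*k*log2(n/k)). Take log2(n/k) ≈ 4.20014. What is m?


log2(n/k) = log2(386/21) ≈ 4.20014.
2*k*log2(n/k) ≈ 2*21*4.20014 = 176.40588.
m = ceil(176.40588) = 177.

177


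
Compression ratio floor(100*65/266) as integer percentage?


100*m/n = 100*65/266 ≈ 24.4361.
floor = 24.

24


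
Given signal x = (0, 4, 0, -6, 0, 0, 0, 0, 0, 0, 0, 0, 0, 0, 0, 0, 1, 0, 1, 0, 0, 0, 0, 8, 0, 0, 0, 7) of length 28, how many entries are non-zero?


Non-zero positions: [1, 3, 16, 18, 23, 27].
Sparsity = 6.

6


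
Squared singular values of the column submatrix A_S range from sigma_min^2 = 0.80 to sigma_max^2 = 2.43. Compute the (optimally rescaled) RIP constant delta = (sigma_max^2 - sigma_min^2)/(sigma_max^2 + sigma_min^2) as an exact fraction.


lambda_max - lambda_min = 2.43 - 0.80 = 1.63.
lambda_max + lambda_min = 2.43 + 0.80 = 3.23.
delta = 1.63/3.23 = 163/323.

163/323


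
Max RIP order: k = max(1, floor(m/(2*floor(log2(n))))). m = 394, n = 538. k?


floor(log2(538)) = 9.
2*9 = 18.
m/(2*floor(log2(n))) = 394/18 ≈ 21.8889.
floor = 21.
k = max(1, 21) = 21.

21


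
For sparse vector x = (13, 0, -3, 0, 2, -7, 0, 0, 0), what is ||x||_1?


Non-zero entries: [(0, 13), (2, -3), (4, 2), (5, -7)]
Absolute values: [13, 3, 2, 7]
||x||_1 = sum = 25.

25


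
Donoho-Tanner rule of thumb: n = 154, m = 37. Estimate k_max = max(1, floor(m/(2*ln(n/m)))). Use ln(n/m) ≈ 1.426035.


n/m = 154/37.
ln(n/m) ≈ 1.426035.
2*ln(n/m) ≈ 2.85207.
m/(2*ln(n/m)) ≈ 37/2.85207 ≈ 12.973.
floor = 12.
k_max = max(1, 12) = 12.

12


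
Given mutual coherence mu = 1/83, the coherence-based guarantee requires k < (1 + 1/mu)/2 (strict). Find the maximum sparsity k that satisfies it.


1/mu = 83.
1 + 1/mu = 84.
(1 + 1/mu)/2 = 42 is an integer and the inequality is strict, so k_max = 42 - 1 = 41.

41


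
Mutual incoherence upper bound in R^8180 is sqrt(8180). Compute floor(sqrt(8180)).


90^2 = 8100 <= 8180 < 8281 = 91^2, so 90 <= sqrt(8180) < 91.
floor(sqrt(8180)) = 90.

90


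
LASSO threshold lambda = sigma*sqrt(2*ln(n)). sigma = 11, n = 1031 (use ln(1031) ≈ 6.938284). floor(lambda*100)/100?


ln(1031) ≈ 6.938284.
2*ln(n) ≈ 13.876568.
sqrt(2*ln(n)) ≈ sqrt(13.876568) ≈ 3.725127.
lambda ≈ 11*3.725127 = 40.976397.
floor(lambda*100)/100 = 40.97.

40.97


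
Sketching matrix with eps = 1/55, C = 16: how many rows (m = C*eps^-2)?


1/eps = 55.
(1/eps)^2 = 3025.
m = 16*3025 = 48400.

48400


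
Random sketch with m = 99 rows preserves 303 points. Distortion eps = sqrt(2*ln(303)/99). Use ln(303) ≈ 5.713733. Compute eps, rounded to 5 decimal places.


ln(303) ≈ 5.713733.
2*ln(N)/m ≈ 2*5.713733/99 ≈ 0.11542895.
eps = sqrt(0.11542895) ≈ 0.3397484 ≈ 0.33975.

0.33975


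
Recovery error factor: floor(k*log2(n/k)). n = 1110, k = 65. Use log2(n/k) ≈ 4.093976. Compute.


log2(n/k) = log2(1110/65) ≈ 4.093976.
k*log2(n/k) ≈ 65*4.093976 = 266.10844.
floor(266.10844) = 266.

266


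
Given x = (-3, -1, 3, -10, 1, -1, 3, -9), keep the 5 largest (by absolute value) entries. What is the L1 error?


Sorted |x_i| descending: [10, 9, 3, 3, 3, 1, 1, 1]
Keep top 5: [10, 9, 3, 3, 3]
Tail entries: [1, 1, 1]
L1 error = sum of tail = 3.

3


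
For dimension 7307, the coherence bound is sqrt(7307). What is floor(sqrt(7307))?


85^2 = 7225 <= 7307 < 7396 = 86^2, so 85 <= sqrt(7307) < 86.
floor(sqrt(7307)) = 85.

85


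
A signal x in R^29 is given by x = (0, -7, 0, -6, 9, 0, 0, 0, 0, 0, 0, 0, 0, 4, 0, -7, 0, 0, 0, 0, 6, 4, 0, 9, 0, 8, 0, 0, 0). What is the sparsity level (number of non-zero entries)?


Non-zero positions: [1, 3, 4, 13, 15, 20, 21, 23, 25].
Sparsity = 9.

9


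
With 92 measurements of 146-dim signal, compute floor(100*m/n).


100*m/n = 100*92/146 ≈ 63.0137.
floor = 63.

63


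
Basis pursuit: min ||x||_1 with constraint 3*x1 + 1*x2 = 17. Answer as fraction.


Axis intercepts:
  x1 = 17/3, x2 = 0: L1 = 17/3
  x1 = 0, x2 = 17: L1 = 17
x* = (17/3, 0)
||x*||_1 = 17/3.

17/3


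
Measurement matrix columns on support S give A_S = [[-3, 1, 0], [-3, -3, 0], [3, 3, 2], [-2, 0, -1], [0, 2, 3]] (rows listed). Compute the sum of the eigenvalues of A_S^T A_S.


Sum of eigenvalues of A_S^T A_S = trace(A_S^T A_S) = sum of squared column norms of A_S.
A_S^T A_S diagonal: [31, 23, 14].
trace = 31 + 23 + 14 = 68.

68


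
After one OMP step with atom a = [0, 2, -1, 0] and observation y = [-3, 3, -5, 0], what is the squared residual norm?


a^T a = 5.
a^T y = 11.
coeff = 11/5 = 11/5.
||r||^2 = 94/5.

94/5


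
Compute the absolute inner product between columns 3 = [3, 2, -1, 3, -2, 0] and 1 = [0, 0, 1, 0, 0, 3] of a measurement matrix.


Inner product: 3*0 + 2*0 + -1*1 + 3*0 + -2*0 + 0*3
Products: [0, 0, -1, 0, 0, 0]
Sum = -1.
|dot| = 1.

1


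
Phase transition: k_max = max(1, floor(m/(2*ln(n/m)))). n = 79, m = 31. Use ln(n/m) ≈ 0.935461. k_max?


n/m = 79/31.
ln(n/m) ≈ 0.935461.
2*ln(n/m) ≈ 1.870922.
m/(2*ln(n/m)) ≈ 31/1.870922 ≈ 16.5694.
floor = 16.
k_max = max(1, 16) = 16.

16


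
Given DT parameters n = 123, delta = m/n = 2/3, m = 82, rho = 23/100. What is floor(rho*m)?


m = 2/3*123 = 82.
rho = 23/100.
rho*m = 23/100*82 = 18.86.
k = floor(18.86) = 18.

18


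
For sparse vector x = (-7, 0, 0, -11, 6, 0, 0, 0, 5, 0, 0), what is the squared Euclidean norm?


Non-zero entries: [(0, -7), (3, -11), (4, 6), (8, 5)]
Squares: [49, 121, 36, 25]
||x||_2^2 = sum = 231.

231


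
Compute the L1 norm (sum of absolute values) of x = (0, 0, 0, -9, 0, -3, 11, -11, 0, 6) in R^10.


Non-zero entries: [(3, -9), (5, -3), (6, 11), (7, -11), (9, 6)]
Absolute values: [9, 3, 11, 11, 6]
||x||_1 = sum = 40.

40


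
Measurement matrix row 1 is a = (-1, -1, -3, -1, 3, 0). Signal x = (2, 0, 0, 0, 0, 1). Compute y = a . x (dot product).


Non-zero terms: ['-1*2', '0*1']
Products: [-2, 0]
y = sum = -2.

-2


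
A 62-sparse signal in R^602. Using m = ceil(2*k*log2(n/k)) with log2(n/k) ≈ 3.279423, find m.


log2(n/k) = log2(602/62) ≈ 3.279423.
2*k*log2(n/k) ≈ 2*62*3.279423 = 406.648452.
m = ceil(406.648452) = 407.

407


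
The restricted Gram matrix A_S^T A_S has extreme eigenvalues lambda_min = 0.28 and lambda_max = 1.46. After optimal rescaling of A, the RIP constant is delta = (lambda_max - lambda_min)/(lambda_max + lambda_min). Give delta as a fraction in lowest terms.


lambda_max - lambda_min = 1.46 - 0.28 = 1.18.
lambda_max + lambda_min = 1.46 + 0.28 = 1.74.
delta = 1.18/1.74 = 118/174 = 59/87.

59/87


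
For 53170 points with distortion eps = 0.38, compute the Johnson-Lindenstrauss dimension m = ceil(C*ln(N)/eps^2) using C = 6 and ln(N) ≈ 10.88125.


ln(53170) ≈ 10.88125.
eps^2 = 0.38^2 = 0.1444.
C*ln(N)/eps^2 ≈ 6*10.88125/0.1444 ≈ 452.1295.
m = ceil(452.1295) = 453.

453


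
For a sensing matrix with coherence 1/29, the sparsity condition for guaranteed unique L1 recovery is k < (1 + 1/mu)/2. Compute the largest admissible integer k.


1/mu = 29.
1 + 1/mu = 30.
(1 + 1/mu)/2 = 15 is an integer and the inequality is strict, so k_max = 15 - 1 = 14.

14


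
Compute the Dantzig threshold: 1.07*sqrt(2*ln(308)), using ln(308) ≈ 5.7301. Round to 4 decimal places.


ln(308) ≈ 5.7301.
2*ln(n) ≈ 11.4602.
sqrt(2*ln(n)) ≈ sqrt(11.4602) ≈ 3.385292.
threshold ≈ 1.07*3.385292 = 3.62226244 ≈ 3.6223.

3.6223


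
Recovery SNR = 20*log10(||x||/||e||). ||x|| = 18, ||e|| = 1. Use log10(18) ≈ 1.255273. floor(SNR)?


||x||/||e|| = 18/1 = 18.
log10(18) ≈ 1.255273.
20*log10(||x||/||e||) ≈ 20*1.255273 = 25.10546.
floor(25.10546) = 25.

25


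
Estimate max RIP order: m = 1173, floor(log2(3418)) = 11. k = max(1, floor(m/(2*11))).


floor(log2(3418)) = 11.
2*11 = 22.
m/(2*floor(log2(n))) = 1173/22 ≈ 53.3182.
floor = 53.
k = max(1, 53) = 53.

53


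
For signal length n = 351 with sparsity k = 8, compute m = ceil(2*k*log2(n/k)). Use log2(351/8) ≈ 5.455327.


log2(n/k) = log2(351/8) ≈ 5.455327.
2*k*log2(n/k) ≈ 2*8*5.455327 = 87.285232.
m = ceil(87.285232) = 88.

88


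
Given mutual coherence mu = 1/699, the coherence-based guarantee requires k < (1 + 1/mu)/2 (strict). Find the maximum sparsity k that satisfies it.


1/mu = 699.
1 + 1/mu = 700.
(1 + 1/mu)/2 = 350 is an integer and the inequality is strict, so k_max = 350 - 1 = 349.

349


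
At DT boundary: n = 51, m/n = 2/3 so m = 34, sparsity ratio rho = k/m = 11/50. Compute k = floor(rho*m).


m = 2/3*51 = 34.
rho = 11/50.
rho*m = 11/50*34 = 7.48.
k = floor(7.48) = 7.

7


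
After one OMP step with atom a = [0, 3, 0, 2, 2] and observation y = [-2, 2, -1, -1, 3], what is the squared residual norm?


a^T a = 17.
a^T y = 10.
coeff = 10/17 = 10/17.
||r||^2 = 223/17.

223/17


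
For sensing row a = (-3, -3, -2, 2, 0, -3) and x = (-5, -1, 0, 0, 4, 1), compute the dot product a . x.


Non-zero terms: ['-3*-5', '-3*-1', '0*4', '-3*1']
Products: [15, 3, 0, -3]
y = sum = 15.

15


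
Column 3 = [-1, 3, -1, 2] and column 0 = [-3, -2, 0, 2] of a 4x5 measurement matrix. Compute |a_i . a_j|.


Inner product: -1*-3 + 3*-2 + -1*0 + 2*2
Products: [3, -6, 0, 4]
Sum = 1.
|dot| = 1.

1


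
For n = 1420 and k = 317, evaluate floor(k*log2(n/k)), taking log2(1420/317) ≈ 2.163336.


log2(n/k) = log2(1420/317) ≈ 2.163336.
k*log2(n/k) ≈ 317*2.163336 = 685.777512.
floor(685.777512) = 685.

685


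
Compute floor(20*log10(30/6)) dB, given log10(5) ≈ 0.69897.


||x||/||e|| = 30/6 = 5.
log10(5) ≈ 0.69897.
20*log10(||x||/||e||) ≈ 20*0.69897 = 13.9794.
floor(13.9794) = 13.

13


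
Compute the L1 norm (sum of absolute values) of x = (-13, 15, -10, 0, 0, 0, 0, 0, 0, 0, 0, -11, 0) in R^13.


Non-zero entries: [(0, -13), (1, 15), (2, -10), (11, -11)]
Absolute values: [13, 15, 10, 11]
||x||_1 = sum = 49.

49


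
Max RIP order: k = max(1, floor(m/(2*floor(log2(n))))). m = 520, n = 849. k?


floor(log2(849)) = 9.
2*9 = 18.
m/(2*floor(log2(n))) = 520/18 ≈ 28.8889.
floor = 28.
k = max(1, 28) = 28.

28


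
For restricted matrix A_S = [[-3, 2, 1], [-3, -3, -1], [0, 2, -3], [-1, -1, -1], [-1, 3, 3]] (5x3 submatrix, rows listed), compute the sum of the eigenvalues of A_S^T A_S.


Sum of eigenvalues of A_S^T A_S = trace(A_S^T A_S) = sum of squared column norms of A_S.
A_S^T A_S diagonal: [20, 27, 21].
trace = 20 + 27 + 21 = 68.

68


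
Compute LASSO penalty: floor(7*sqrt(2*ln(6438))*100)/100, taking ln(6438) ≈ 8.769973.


ln(6438) ≈ 8.769973.
2*ln(n) ≈ 17.539946.
sqrt(2*ln(n)) ≈ sqrt(17.539946) ≈ 4.188072.
lambda ≈ 7*4.188072 = 29.316504.
floor(lambda*100)/100 = 29.31.

29.31


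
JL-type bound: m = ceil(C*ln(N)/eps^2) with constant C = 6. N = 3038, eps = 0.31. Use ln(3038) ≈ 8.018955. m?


ln(3038) ≈ 8.018955.
eps^2 = 0.31^2 = 0.0961.
C*ln(N)/eps^2 ≈ 6*8.018955/0.0961 ≈ 500.6632.
m = ceil(500.6632) = 501.

501


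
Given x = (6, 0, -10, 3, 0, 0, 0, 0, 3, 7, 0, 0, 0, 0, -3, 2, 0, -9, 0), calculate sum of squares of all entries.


Non-zero entries: [(0, 6), (2, -10), (3, 3), (8, 3), (9, 7), (14, -3), (15, 2), (17, -9)]
Squares: [36, 100, 9, 9, 49, 9, 4, 81]
||x||_2^2 = sum = 297.

297


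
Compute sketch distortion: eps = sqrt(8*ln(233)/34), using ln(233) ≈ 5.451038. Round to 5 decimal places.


ln(233) ≈ 5.451038.
8*ln(N)/m ≈ 8*5.451038/34 ≈ 1.28259718.
eps = sqrt(1.28259718) ≈ 1.1325181 ≈ 1.13252.

1.13252


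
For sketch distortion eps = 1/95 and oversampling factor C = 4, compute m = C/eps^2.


1/eps = 95.
(1/eps)^2 = 9025.
m = 4*9025 = 36100.

36100


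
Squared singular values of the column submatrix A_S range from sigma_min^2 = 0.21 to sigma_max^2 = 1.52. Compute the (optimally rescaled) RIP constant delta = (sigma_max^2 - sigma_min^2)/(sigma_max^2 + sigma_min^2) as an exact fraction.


lambda_max - lambda_min = 1.52 - 0.21 = 1.31.
lambda_max + lambda_min = 1.52 + 0.21 = 1.73.
delta = 1.31/1.73 = 131/173.

131/173


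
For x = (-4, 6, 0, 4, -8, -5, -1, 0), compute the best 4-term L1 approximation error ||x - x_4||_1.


Sorted |x_i| descending: [8, 6, 5, 4, 4, 1, 0, 0]
Keep top 4: [8, 6, 5, 4]
Tail entries: [4, 1, 0, 0]
L1 error = sum of tail = 5.

5


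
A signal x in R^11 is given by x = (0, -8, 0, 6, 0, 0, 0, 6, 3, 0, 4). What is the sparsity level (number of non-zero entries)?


Non-zero positions: [1, 3, 7, 8, 10].
Sparsity = 5.

5


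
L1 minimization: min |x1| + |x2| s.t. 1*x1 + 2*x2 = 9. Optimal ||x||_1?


Axis intercepts:
  x1 = 9, x2 = 0: L1 = 9
  x1 = 0, x2 = 9/2: L1 = 9/2
x* = (0, 9/2)
||x*||_1 = 9/2.

9/2


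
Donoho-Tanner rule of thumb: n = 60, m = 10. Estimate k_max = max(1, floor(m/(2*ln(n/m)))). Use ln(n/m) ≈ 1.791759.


n/m = 60/10 = 6.
ln(n/m) ≈ 1.791759.
2*ln(n/m) ≈ 3.583518.
m/(2*ln(n/m)) ≈ 10/3.583518 ≈ 2.7906.
floor = 2.
k_max = max(1, 2) = 2.

2


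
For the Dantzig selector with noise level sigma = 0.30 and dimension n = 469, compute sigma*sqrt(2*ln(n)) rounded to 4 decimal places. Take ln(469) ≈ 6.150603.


ln(469) ≈ 6.150603.
2*ln(n) ≈ 12.301206.
sqrt(2*ln(n)) ≈ sqrt(12.301206) ≈ 3.507308.
threshold ≈ 0.30*3.507308 = 1.0521924 ≈ 1.0522.

1.0522


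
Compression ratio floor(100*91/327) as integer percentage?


100*m/n = 100*91/327 ≈ 27.8287.
floor = 27.

27


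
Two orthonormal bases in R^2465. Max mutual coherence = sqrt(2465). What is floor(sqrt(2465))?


49^2 = 2401 <= 2465 < 2500 = 50^2, so 49 <= sqrt(2465) < 50.
floor(sqrt(2465)) = 49.

49


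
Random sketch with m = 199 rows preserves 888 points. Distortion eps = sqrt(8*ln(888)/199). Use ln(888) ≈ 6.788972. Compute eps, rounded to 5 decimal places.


ln(888) ≈ 6.788972.
8*ln(N)/m ≈ 8*6.788972/199 ≈ 0.2729235.
eps = sqrt(0.2729235) ≈ 0.5224208 ≈ 0.52242.

0.52242


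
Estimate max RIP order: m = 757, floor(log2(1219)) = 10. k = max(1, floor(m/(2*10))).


floor(log2(1219)) = 10.
2*10 = 20.
m/(2*floor(log2(n))) = 757/20 ≈ 37.85.
floor = 37.
k = max(1, 37) = 37.

37


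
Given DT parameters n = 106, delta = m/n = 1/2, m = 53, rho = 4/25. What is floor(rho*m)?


m = 1/2*106 = 53.
rho = 4/25.
rho*m = 4/25*53 = 8.48.
k = floor(8.48) = 8.

8


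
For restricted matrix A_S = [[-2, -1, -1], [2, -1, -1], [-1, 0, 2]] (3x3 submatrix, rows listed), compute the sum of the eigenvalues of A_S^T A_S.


Sum of eigenvalues of A_S^T A_S = trace(A_S^T A_S) = sum of squared column norms of A_S.
A_S^T A_S diagonal: [9, 2, 6].
trace = 9 + 2 + 6 = 17.

17


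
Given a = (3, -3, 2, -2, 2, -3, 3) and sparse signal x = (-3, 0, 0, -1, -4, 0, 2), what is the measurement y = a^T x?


Non-zero terms: ['3*-3', '-2*-1', '2*-4', '3*2']
Products: [-9, 2, -8, 6]
y = sum = -9.

-9


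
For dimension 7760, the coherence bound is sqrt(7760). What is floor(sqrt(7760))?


88^2 = 7744 <= 7760 < 7921 = 89^2, so 88 <= sqrt(7760) < 89.
floor(sqrt(7760)) = 88.

88


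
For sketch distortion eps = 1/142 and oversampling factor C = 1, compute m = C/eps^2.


1/eps = 142.
(1/eps)^2 = 20164.
m = 1*20164 = 20164.

20164


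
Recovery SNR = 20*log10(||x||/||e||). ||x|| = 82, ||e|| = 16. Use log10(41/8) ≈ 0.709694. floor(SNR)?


||x||/||e|| = 82/16 = 41/8.
log10(41/8) ≈ 0.709694.
20*log10(||x||/||e||) ≈ 20*0.709694 = 14.19388.
floor(14.19388) = 14.

14


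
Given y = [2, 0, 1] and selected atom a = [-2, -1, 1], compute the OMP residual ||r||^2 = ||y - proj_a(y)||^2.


a^T a = 6.
a^T y = -3.
coeff = -3/6 = -1/2.
||r||^2 = 7/2.

7/2


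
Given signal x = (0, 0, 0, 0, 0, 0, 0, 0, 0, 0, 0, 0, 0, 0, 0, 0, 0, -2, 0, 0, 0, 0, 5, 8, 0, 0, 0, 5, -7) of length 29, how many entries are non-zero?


Non-zero positions: [17, 22, 23, 27, 28].
Sparsity = 5.

5


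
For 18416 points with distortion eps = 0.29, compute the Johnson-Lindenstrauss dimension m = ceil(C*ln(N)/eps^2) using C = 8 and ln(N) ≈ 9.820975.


ln(18416) ≈ 9.820975.
eps^2 = 0.29^2 = 0.0841.
C*ln(N)/eps^2 ≈ 8*9.820975/0.0841 ≈ 934.2188.
m = ceil(934.2188) = 935.

935


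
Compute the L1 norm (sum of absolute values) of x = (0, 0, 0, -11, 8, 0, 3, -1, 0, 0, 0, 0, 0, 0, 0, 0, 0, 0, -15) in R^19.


Non-zero entries: [(3, -11), (4, 8), (6, 3), (7, -1), (18, -15)]
Absolute values: [11, 8, 3, 1, 15]
||x||_1 = sum = 38.

38


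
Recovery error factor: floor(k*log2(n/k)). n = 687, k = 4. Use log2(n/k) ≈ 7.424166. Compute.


log2(n/k) = log2(687/4) ≈ 7.424166.
k*log2(n/k) ≈ 4*7.424166 = 29.696664.
floor(29.696664) = 29.

29


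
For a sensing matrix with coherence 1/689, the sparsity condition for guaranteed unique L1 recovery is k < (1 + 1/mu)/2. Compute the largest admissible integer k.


1/mu = 689.
1 + 1/mu = 690.
(1 + 1/mu)/2 = 345 is an integer and the inequality is strict, so k_max = 345 - 1 = 344.

344


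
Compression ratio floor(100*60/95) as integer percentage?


100*m/n = 100*60/95 ≈ 63.1579.
floor = 63.

63


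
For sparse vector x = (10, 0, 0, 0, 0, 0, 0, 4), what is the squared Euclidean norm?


Non-zero entries: [(0, 10), (7, 4)]
Squares: [100, 16]
||x||_2^2 = sum = 116.

116


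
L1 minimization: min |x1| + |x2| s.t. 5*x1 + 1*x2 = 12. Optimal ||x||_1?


Axis intercepts:
  x1 = 12/5, x2 = 0: L1 = 12/5
  x1 = 0, x2 = 12: L1 = 12
x* = (12/5, 0)
||x*||_1 = 12/5.

12/5


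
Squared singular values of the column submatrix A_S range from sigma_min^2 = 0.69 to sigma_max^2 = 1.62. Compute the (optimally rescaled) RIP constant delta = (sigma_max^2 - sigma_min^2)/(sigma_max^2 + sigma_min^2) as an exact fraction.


lambda_max - lambda_min = 1.62 - 0.69 = 0.93.
lambda_max + lambda_min = 1.62 + 0.69 = 2.31.
delta = 0.93/2.31 = 93/231 = 31/77.

31/77


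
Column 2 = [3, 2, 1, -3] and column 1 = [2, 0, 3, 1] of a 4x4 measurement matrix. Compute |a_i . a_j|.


Inner product: 3*2 + 2*0 + 1*3 + -3*1
Products: [6, 0, 3, -3]
Sum = 6.
|dot| = 6.

6


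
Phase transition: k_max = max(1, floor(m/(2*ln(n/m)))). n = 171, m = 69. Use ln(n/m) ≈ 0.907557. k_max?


n/m = 171/69 = 57/23.
ln(n/m) ≈ 0.907557.
2*ln(n/m) ≈ 1.815114.
m/(2*ln(n/m)) ≈ 69/1.815114 ≈ 38.0141.
floor = 38.
k_max = max(1, 38) = 38.

38


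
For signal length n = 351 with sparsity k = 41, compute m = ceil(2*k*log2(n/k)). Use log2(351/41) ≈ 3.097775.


log2(n/k) = log2(351/41) ≈ 3.097775.
2*k*log2(n/k) ≈ 2*41*3.097775 = 254.01755.
m = ceil(254.01755) = 255.

255


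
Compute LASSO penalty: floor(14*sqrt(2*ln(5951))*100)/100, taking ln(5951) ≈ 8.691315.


ln(5951) ≈ 8.691315.
2*ln(n) ≈ 17.38263.
sqrt(2*ln(n)) ≈ sqrt(17.38263) ≈ 4.169248.
lambda ≈ 14*4.169248 = 58.369472.
floor(lambda*100)/100 = 58.36.

58.36


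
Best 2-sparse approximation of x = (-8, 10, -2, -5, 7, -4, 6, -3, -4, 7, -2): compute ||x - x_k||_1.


Sorted |x_i| descending: [10, 8, 7, 7, 6, 5, 4, 4, 3, 2, 2]
Keep top 2: [10, 8]
Tail entries: [7, 7, 6, 5, 4, 4, 3, 2, 2]
L1 error = sum of tail = 40.

40


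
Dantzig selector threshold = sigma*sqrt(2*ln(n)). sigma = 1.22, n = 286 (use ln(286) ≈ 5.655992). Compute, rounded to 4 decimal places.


ln(286) ≈ 5.655992.
2*ln(n) ≈ 11.311984.
sqrt(2*ln(n)) ≈ sqrt(11.311984) ≈ 3.363329.
threshold ≈ 1.22*3.363329 = 4.10326138 ≈ 4.1033.

4.1033


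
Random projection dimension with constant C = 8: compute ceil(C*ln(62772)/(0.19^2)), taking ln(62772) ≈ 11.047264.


ln(62772) ≈ 11.047264.
eps^2 = 0.19^2 = 0.0361.
C*ln(N)/eps^2 ≈ 8*11.047264/0.0361 ≈ 2448.1471.
m = ceil(2448.1471) = 2449.

2449


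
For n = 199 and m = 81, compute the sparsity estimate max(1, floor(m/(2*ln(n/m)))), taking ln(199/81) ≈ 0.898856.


n/m = 199/81.
ln(n/m) ≈ 0.898856.
2*ln(n/m) ≈ 1.797712.
m/(2*ln(n/m)) ≈ 81/1.797712 ≈ 45.0573.
floor = 45.
k_max = max(1, 45) = 45.

45


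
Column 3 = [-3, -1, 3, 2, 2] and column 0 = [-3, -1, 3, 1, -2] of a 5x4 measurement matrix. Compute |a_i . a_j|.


Inner product: -3*-3 + -1*-1 + 3*3 + 2*1 + 2*-2
Products: [9, 1, 9, 2, -4]
Sum = 17.
|dot| = 17.

17


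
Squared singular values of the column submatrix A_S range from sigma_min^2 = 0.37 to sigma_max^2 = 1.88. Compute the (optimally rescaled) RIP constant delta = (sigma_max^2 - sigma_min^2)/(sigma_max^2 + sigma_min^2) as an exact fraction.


lambda_max - lambda_min = 1.88 - 0.37 = 1.51.
lambda_max + lambda_min = 1.88 + 0.37 = 2.25.
delta = 1.51/2.25 = 151/225.

151/225


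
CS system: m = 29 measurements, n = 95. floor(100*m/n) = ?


100*m/n = 100*29/95 ≈ 30.5263.
floor = 30.

30


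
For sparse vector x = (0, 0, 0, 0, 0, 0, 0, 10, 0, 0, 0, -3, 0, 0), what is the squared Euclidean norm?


Non-zero entries: [(7, 10), (11, -3)]
Squares: [100, 9]
||x||_2^2 = sum = 109.

109


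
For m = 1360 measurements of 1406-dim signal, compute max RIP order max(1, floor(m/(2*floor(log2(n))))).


floor(log2(1406)) = 10.
2*10 = 20.
m/(2*floor(log2(n))) = 1360/20 ≈ 68.0.
floor = 68.
k = max(1, 68) = 68.

68


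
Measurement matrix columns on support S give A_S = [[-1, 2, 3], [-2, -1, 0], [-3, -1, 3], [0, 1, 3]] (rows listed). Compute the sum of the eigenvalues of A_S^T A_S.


Sum of eigenvalues of A_S^T A_S = trace(A_S^T A_S) = sum of squared column norms of A_S.
A_S^T A_S diagonal: [14, 7, 27].
trace = 14 + 7 + 27 = 48.

48


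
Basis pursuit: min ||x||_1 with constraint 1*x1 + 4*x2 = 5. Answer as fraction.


Axis intercepts:
  x1 = 5, x2 = 0: L1 = 5
  x1 = 0, x2 = 5/4: L1 = 5/4
x* = (0, 5/4)
||x*||_1 = 5/4.

5/4


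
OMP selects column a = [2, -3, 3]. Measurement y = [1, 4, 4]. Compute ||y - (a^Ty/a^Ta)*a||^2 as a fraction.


a^T a = 22.
a^T y = 2.
coeff = 2/22 = 1/11.
||r||^2 = 361/11.

361/11


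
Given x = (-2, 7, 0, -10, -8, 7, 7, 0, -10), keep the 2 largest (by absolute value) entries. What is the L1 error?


Sorted |x_i| descending: [10, 10, 8, 7, 7, 7, 2, 0, 0]
Keep top 2: [10, 10]
Tail entries: [8, 7, 7, 7, 2, 0, 0]
L1 error = sum of tail = 31.

31


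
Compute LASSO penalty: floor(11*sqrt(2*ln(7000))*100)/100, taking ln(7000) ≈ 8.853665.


ln(7000) ≈ 8.853665.
2*ln(n) ≈ 17.70733.
sqrt(2*ln(n)) ≈ sqrt(17.70733) ≈ 4.208008.
lambda ≈ 11*4.208008 = 46.288088.
floor(lambda*100)/100 = 46.28.

46.28


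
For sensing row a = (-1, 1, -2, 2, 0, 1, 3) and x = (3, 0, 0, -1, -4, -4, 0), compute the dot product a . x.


Non-zero terms: ['-1*3', '2*-1', '0*-4', '1*-4']
Products: [-3, -2, 0, -4]
y = sum = -9.

-9


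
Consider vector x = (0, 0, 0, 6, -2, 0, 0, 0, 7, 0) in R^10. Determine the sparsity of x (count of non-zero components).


Non-zero positions: [3, 4, 8].
Sparsity = 3.

3


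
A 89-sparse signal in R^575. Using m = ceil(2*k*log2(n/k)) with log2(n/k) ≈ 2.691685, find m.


log2(n/k) = log2(575/89) ≈ 2.691685.
2*k*log2(n/k) ≈ 2*89*2.691685 = 479.11993.
m = ceil(479.11993) = 480.

480


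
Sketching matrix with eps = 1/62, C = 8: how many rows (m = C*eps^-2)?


1/eps = 62.
(1/eps)^2 = 3844.
m = 8*3844 = 30752.

30752


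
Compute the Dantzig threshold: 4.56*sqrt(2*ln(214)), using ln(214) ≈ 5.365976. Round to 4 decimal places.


ln(214) ≈ 5.365976.
2*ln(n) ≈ 10.731952.
sqrt(2*ln(n)) ≈ sqrt(10.731952) ≈ 3.275966.
threshold ≈ 4.56*3.275966 = 14.93840496 ≈ 14.9384.

14.9384


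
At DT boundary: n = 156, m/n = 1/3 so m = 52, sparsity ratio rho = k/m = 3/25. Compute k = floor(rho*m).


m = 1/3*156 = 52.
rho = 3/25.
rho*m = 3/25*52 = 6.24.
k = floor(6.24) = 6.

6


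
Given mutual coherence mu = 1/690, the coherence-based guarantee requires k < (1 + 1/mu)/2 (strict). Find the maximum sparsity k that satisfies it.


1/mu = 690.
1 + 1/mu = 691.
(1 + 1/mu)/2 = 345.5 is not an integer, so k_max = floor(345.5) = 345.

345


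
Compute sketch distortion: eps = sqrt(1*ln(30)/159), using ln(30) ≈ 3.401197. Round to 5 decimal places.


ln(30) ≈ 3.401197.
1*ln(N)/m ≈ 1*3.401197/159 ≈ 0.02139118.
eps = sqrt(0.02139118) ≈ 0.1462572 ≈ 0.14626.

0.14626


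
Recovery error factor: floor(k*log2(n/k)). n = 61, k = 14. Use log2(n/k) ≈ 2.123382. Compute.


log2(n/k) = log2(61/14) ≈ 2.123382.
k*log2(n/k) ≈ 14*2.123382 = 29.727348.
floor(29.727348) = 29.

29


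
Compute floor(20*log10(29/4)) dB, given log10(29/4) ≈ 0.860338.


||x||/||e|| = 29/4.
log10(29/4) ≈ 0.860338.
20*log10(||x||/||e||) ≈ 20*0.860338 = 17.20676.
floor(17.20676) = 17.

17


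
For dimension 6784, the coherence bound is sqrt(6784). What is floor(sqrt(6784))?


82^2 = 6724 <= 6784 < 6889 = 83^2, so 82 <= sqrt(6784) < 83.
floor(sqrt(6784)) = 82.

82
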